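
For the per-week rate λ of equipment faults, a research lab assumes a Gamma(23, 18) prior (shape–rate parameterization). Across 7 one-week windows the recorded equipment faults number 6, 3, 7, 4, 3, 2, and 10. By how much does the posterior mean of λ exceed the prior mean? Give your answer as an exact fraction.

469/450

Total count: 6 + 3 + 7 + 4 + 3 + 2 + 10 = 35.
Total exposure: 7 weeks.
Conjugate update: add total count to the shape and total exposure to the rate, giving Gamma(58, 25).
Posterior mean = 58/25 = 58/25; prior mean = 23/18 = 23/18. Difference = 58/25 − 23/18 = 469/450.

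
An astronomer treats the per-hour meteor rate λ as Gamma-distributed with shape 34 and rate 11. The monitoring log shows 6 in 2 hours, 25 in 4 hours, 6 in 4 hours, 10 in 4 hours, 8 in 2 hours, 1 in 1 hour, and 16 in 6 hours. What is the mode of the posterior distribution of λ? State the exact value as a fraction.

105/34

Total count: 6 + 25 + 6 + 10 + 8 + 1 + 16 = 72.
Total exposure: 2 + 4 + 4 + 4 + 2 + 1 + 6 = 23 hours.
By Gamma–Poisson conjugacy, the posterior is Gamma(α + Σx, β + Σt) = Gamma(34 + 72, 11 + 23) = Gamma(106, 34).
Posterior mode = (α'−1)/β' = 105/34.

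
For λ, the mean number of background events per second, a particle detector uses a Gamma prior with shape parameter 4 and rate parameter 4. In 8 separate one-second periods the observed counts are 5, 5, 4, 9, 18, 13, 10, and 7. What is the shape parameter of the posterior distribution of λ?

75

Total count: 5 + 5 + 4 + 9 + 18 + 13 + 10 + 7 = 71.
Total exposure: 8 seconds.
By Gamma–Poisson conjugacy, the posterior is Gamma(α + Σx, β + Σt) = Gamma(4 + 71, 4 + 8) = Gamma(75, 12).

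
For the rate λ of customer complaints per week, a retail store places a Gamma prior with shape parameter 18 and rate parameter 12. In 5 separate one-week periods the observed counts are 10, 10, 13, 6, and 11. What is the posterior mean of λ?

Total count: 10 + 10 + 13 + 6 + 11 = 50.
Total exposure: 5 weeks.
Conjugate update: add total count to the shape and total exposure to the rate, giving Gamma(68, 17).
Posterior mean = α'/β' = 68/17 = 4.

4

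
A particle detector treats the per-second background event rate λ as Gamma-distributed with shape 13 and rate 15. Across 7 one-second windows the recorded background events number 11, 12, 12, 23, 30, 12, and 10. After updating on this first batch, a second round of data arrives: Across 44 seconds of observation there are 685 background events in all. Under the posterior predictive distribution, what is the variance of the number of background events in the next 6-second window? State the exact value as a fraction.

Total count: 11 + 12 + 12 + 23 + 30 + 12 + 10 = 110.
Total exposure: 7 seconds.
After the first batch: Gamma(13 + 110, 15 + 7) = Gamma(123, 22).
Total count 685 over total exposure 44 seconds.
After the second batch: Gamma(123 + 685, 22 + 44) = Gamma(808, 66).
The posterior predictive for a window of length T is Negative Binomial with variance T·α'·(β'+T)/β'² = 6·808·72/4356 = 9696/121.

9696/121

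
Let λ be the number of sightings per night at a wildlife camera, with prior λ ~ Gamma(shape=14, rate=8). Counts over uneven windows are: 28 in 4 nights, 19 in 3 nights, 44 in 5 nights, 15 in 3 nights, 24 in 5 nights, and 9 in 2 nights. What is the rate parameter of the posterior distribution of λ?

Total count: 28 + 19 + 44 + 15 + 24 + 9 = 139.
Total exposure: 4 + 3 + 5 + 3 + 5 + 2 = 22 nights.
The Gamma prior is conjugate for the Poisson rate, so λ | data ~ Gamma(14+139, 8+22) = Gamma(153, 30).

30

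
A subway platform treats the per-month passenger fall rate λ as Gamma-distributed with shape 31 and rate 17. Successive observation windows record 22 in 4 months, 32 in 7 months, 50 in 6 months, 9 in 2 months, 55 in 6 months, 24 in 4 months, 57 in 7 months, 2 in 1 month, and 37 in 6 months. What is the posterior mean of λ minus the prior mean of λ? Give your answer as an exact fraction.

3563/1020

Total count: 22 + 32 + 50 + 9 + 55 + 24 + 57 + 2 + 37 = 288.
Total exposure: 4 + 7 + 6 + 2 + 6 + 4 + 7 + 1 + 6 = 43 months.
The Gamma prior is conjugate for the Poisson rate, so λ | data ~ Gamma(31+288, 17+43) = Gamma(319, 60).
Posterior mean = 319/60 = 319/60; prior mean = 31/17 = 31/17. Difference = 319/60 − 31/17 = 3563/1020.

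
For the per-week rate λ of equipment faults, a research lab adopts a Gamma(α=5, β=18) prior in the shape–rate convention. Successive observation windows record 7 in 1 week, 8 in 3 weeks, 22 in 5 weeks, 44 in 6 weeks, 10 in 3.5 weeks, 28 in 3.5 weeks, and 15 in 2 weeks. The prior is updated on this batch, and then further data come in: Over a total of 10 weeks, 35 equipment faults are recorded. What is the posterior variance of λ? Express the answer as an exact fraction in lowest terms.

87/1352

Total count: 7 + 8 + 22 + 44 + 10 + 28 + 15 = 134.
Total exposure: 1 + 3 + 5 + 6 + 3.5 + 3.5 + 2 = 24 weeks.
After the first batch: Gamma(5 + 134, 18 + 24) = Gamma(139, 42).
Total count 35 over total exposure 10 weeks.
After the second batch: Gamma(139 + 35, 42 + 10) = Gamma(174, 52).
Posterior variance = α'/β'² = 174/2704 = 87/1352.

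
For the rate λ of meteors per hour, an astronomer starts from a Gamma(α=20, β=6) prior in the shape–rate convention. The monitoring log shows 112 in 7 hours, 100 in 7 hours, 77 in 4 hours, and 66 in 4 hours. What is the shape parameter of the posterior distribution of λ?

Total count: 112 + 100 + 77 + 66 = 355.
Total exposure: 7 + 7 + 4 + 4 = 22 hours.
Conjugate update: add total count to the shape and total exposure to the rate, giving Gamma(375, 28).

375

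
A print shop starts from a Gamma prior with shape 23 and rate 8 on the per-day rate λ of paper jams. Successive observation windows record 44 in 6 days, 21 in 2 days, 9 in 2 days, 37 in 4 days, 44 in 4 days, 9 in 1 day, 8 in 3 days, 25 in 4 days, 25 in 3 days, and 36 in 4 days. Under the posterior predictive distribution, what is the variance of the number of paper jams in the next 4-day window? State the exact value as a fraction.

Total count: 44 + 21 + 9 + 37 + 44 + 9 + 8 + 25 + 25 + 36 = 258.
Total exposure: 6 + 2 + 2 + 4 + 4 + 1 + 3 + 4 + 3 + 4 = 33 days.
Posterior: α' = 23 + 258 = 281, β' = 8 + 33 = 41.
The posterior predictive for a window of length T is Negative Binomial with variance T·α'·(β'+T)/β'² = 4·281·45/1681 = 50580/1681.

50580/1681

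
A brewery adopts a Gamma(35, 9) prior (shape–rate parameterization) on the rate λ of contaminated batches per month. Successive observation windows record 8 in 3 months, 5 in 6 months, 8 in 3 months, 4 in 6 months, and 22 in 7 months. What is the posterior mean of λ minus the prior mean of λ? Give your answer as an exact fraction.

Total count: 8 + 5 + 8 + 4 + 22 = 47.
Total exposure: 3 + 6 + 3 + 6 + 7 = 25 months.
Conjugate update: add total count to the shape and total exposure to the rate, giving Gamma(82, 34).
Posterior mean = 82/34 = 41/17; prior mean = 35/9 = 35/9. Difference = 41/17 − 35/9 = -226/153.

-226/153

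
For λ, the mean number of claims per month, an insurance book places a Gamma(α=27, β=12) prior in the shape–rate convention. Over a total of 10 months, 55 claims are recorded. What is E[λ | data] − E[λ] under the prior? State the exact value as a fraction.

Total count 55 over total exposure 10 months.
By Gamma–Poisson conjugacy, the posterior is Gamma(α + Σx, β + Σt) = Gamma(27 + 55, 12 + 10) = Gamma(82, 22).
Posterior mean = 82/22 = 41/11; prior mean = 27/12 = 9/4. Difference = 41/11 − 9/4 = 65/44.

65/44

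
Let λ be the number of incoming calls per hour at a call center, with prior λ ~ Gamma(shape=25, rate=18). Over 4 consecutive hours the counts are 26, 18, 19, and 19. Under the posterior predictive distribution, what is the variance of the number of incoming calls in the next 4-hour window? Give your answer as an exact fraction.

Total count: 26 + 18 + 19 + 19 = 82.
Total exposure: 4 hours.
The Gamma prior is conjugate for the Poisson rate, so λ | data ~ Gamma(25+82, 18+4) = Gamma(107, 22).
The posterior predictive for a window of length T is Negative Binomial with variance T·α'·(β'+T)/β'² = 4·107·26/484 = 2782/121.

2782/121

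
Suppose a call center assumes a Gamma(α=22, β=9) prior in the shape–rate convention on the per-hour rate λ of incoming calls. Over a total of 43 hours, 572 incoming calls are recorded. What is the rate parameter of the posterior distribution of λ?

52

Total count 572 over total exposure 43 hours.
By Gamma–Poisson conjugacy, the posterior is Gamma(α + Σx, β + Σt) = Gamma(22 + 572, 9 + 43) = Gamma(594, 52).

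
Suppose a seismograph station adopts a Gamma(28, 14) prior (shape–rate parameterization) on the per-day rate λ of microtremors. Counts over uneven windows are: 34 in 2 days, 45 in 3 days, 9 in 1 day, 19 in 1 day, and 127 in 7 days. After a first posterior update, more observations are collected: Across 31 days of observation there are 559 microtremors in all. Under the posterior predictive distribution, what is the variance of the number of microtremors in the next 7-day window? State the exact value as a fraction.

379302/3481

Total count: 34 + 45 + 9 + 19 + 127 = 234.
Total exposure: 2 + 3 + 1 + 1 + 7 = 14 days.
After the first batch: Gamma(28 + 234, 14 + 14) = Gamma(262, 28).
Total count 559 over total exposure 31 days.
After the second batch: Gamma(262 + 559, 28 + 31) = Gamma(821, 59).
The posterior predictive for a window of length T is Negative Binomial with variance T·α'·(β'+T)/β'² = 7·821·66/3481 = 379302/3481.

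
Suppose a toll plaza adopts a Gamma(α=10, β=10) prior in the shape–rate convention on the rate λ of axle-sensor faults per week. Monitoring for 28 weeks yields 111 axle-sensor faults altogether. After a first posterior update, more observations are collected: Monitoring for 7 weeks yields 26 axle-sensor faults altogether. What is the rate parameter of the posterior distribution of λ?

45

Total count 111 over total exposure 28 weeks.
After the first batch: Gamma(10 + 111, 10 + 28) = Gamma(121, 38).
Total count 26 over total exposure 7 weeks.
After the second batch: Gamma(121 + 26, 38 + 7) = Gamma(147, 45).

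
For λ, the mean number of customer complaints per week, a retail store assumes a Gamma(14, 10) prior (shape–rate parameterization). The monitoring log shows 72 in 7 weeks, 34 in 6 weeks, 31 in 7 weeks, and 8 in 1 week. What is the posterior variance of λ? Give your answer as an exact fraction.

Total count: 72 + 34 + 31 + 8 = 145.
Total exposure: 7 + 6 + 7 + 1 = 21 weeks.
Posterior: α' = 14 + 145 = 159, β' = 10 + 21 = 31.
Posterior variance = α'/β'² = 159/961.

159/961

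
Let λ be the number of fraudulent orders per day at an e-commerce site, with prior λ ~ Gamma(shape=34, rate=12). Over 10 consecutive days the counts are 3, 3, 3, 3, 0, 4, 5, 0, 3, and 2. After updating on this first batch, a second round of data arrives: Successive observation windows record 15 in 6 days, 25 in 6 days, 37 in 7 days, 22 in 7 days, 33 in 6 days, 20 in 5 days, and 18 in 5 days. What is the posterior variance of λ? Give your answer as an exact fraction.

Total count: 3 + 3 + 3 + 3 + 0 + 4 + 5 + 0 + 3 + 2 = 26.
Total exposure: 10 days.
After the first batch: Gamma(34 + 26, 12 + 10) = Gamma(60, 22).
Total count: 15 + 25 + 37 + 22 + 33 + 20 + 18 = 170.
Total exposure: 6 + 6 + 7 + 7 + 6 + 5 + 5 = 42 days.
After the second batch: Gamma(60 + 170, 22 + 42) = Gamma(230, 64).
Posterior variance = α'/β'² = 230/4096 = 115/2048.

115/2048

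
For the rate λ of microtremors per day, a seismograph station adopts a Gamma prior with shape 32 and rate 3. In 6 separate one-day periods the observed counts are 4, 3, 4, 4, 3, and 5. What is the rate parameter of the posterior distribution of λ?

9

Total count: 4 + 3 + 4 + 4 + 3 + 5 = 23.
Total exposure: 6 days.
The Gamma prior is conjugate for the Poisson rate, so λ | data ~ Gamma(32+23, 3+6) = Gamma(55, 9).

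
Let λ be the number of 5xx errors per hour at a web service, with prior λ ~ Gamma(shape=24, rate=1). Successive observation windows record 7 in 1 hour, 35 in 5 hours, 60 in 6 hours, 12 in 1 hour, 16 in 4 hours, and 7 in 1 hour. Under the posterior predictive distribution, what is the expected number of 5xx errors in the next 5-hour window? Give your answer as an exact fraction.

Total count: 7 + 35 + 60 + 12 + 16 + 7 = 137.
Total exposure: 1 + 5 + 6 + 1 + 4 + 1 = 18 hours.
Conjugate update: add total count to the shape and total exposure to the rate, giving Gamma(161, 19).
Predictive mean over a 5-hour window = T·E[λ|data] = 5·161/19 = 805/19.

805/19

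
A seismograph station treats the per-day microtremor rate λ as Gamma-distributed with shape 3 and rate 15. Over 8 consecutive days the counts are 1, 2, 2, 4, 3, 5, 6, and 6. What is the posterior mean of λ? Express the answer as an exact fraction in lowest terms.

32/23

Total count: 1 + 2 + 2 + 4 + 3 + 5 + 6 + 6 = 29.
Total exposure: 8 days.
The Gamma prior is conjugate for the Poisson rate, so λ | data ~ Gamma(3+29, 15+8) = Gamma(32, 23).
Posterior mean = α'/β' = 32/23.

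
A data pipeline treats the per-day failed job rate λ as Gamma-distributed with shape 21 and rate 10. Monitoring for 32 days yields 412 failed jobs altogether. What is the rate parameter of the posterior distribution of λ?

42

Total count 412 over total exposure 32 days.
Posterior: α' = 21 + 412 = 433, β' = 10 + 32 = 42.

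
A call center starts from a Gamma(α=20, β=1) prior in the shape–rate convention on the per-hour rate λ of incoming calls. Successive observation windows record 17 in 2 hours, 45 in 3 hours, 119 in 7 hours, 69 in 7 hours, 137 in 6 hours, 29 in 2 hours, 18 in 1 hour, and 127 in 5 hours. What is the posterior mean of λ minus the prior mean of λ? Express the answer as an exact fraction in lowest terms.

-99/34

Total count: 17 + 45 + 119 + 69 + 137 + 29 + 18 + 127 = 561.
Total exposure: 2 + 3 + 7 + 7 + 6 + 2 + 1 + 5 = 33 hours.
Conjugate update: add total count to the shape and total exposure to the rate, giving Gamma(581, 34).
Posterior mean = 581/34 = 581/34; prior mean = 20/1 = 20. Difference = 581/34 − 20 = -99/34.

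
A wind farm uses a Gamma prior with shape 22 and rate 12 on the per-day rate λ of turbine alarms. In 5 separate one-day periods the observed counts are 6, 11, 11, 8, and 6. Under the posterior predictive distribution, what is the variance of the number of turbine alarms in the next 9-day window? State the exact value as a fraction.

14976/289

Total count: 6 + 11 + 11 + 8 + 6 = 42.
Total exposure: 5 days.
Posterior: α' = 22 + 42 = 64, β' = 12 + 5 = 17.
The posterior predictive for a window of length T is Negative Binomial with variance T·α'·(β'+T)/β'² = 9·64·26/289 = 14976/289.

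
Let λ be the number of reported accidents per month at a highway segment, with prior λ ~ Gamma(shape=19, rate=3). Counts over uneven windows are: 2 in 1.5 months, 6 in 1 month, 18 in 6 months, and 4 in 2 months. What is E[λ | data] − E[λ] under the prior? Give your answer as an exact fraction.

Total count: 2 + 6 + 18 + 4 = 30.
Total exposure: 1.5 + 1 + 6 + 2 = 10.5 months.
Conjugate update: add total count to the shape and total exposure to the rate, giving Gamma(49, 27/2).
Posterior mean = 49/(27/2) = 98/27; prior mean = 19/3 = 19/3. Difference = 98/27 − 19/3 = -73/27.

-73/27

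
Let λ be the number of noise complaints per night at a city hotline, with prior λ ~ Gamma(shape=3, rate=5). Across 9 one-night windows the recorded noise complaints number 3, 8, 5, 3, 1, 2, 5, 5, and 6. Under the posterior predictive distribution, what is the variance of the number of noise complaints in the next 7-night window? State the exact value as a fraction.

123/4

Total count: 3 + 8 + 5 + 3 + 1 + 2 + 5 + 5 + 6 = 38.
Total exposure: 9 nights.
By Gamma–Poisson conjugacy, the posterior is Gamma(α + Σx, β + Σt) = Gamma(3 + 38, 5 + 9) = Gamma(41, 14).
The posterior predictive for a window of length T is Negative Binomial with variance T·α'·(β'+T)/β'² = 7·41·21/196 = 123/4.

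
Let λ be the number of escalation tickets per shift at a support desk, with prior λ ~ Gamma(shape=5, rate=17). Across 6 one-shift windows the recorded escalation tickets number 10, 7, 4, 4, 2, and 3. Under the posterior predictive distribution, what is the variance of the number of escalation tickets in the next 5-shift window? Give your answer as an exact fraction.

4900/529

Total count: 10 + 7 + 4 + 4 + 2 + 3 = 30.
Total exposure: 6 shifts.
Posterior: α' = 5 + 30 = 35, β' = 17 + 6 = 23.
The posterior predictive for a window of length T is Negative Binomial with variance T·α'·(β'+T)/β'² = 5·35·28/529 = 4900/529.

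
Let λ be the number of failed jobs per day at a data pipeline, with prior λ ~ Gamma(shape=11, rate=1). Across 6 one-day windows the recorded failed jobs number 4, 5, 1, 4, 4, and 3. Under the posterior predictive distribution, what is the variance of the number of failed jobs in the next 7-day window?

Total count: 4 + 5 + 1 + 4 + 4 + 3 = 21.
Total exposure: 6 days.
Gamma(α, β) with Poisson data over total exposure Σt gives posterior Gamma(α+Σx, β+Σt) = Gamma(32, 7).
The posterior predictive for a window of length T is Negative Binomial with variance T·α'·(β'+T)/β'² = 7·32·14/49 = 64.

64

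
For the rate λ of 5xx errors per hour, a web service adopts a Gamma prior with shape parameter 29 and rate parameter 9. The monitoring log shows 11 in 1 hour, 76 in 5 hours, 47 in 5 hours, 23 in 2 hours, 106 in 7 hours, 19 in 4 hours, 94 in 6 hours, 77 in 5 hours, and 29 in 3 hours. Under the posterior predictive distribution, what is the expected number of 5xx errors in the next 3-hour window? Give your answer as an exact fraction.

1533/47

Total count: 11 + 76 + 47 + 23 + 106 + 19 + 94 + 77 + 29 = 482.
Total exposure: 1 + 5 + 5 + 2 + 7 + 4 + 6 + 5 + 3 = 38 hours.
Conjugate update: add total count to the shape and total exposure to the rate, giving Gamma(511, 47).
Predictive mean over a 3-hour window = T·E[λ|data] = 3·511/47 = 1533/47.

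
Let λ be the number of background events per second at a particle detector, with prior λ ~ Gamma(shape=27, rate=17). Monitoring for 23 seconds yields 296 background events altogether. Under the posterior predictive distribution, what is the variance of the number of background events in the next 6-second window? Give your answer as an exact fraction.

Total count 296 over total exposure 23 seconds.
The Gamma prior is conjugate for the Poisson rate, so λ | data ~ Gamma(27+296, 17+23) = Gamma(323, 40).
The posterior predictive for a window of length T is Negative Binomial with variance T·α'·(β'+T)/β'² = 6·323·46/1600 = 22287/400.

22287/400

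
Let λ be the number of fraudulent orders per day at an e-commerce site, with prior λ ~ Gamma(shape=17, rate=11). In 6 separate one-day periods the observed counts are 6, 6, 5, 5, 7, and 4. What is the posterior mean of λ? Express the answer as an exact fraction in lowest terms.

50/17

Total count: 6 + 6 + 5 + 5 + 7 + 4 = 33.
Total exposure: 6 days.
Gamma(α, β) with Poisson data over total exposure Σt gives posterior Gamma(α+Σx, β+Σt) = Gamma(50, 17).
Posterior mean = α'/β' = 50/17.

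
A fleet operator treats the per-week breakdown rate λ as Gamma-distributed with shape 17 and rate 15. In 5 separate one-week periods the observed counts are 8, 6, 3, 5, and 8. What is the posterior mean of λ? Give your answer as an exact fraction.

Total count: 8 + 6 + 3 + 5 + 8 = 30.
Total exposure: 5 weeks.
The Gamma prior is conjugate for the Poisson rate, so λ | data ~ Gamma(17+30, 15+5) = Gamma(47, 20).
Posterior mean = α'/β' = 47/20.

47/20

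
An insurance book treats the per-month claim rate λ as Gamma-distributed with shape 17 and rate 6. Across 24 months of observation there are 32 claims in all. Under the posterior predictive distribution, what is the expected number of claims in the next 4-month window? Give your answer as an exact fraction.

98/15

Total count 32 over total exposure 24 months.
Conjugate update: add total count to the shape and total exposure to the rate, giving Gamma(49, 30).
Predictive mean over a 4-month window = T·E[λ|data] = 4·49/30 = 98/15.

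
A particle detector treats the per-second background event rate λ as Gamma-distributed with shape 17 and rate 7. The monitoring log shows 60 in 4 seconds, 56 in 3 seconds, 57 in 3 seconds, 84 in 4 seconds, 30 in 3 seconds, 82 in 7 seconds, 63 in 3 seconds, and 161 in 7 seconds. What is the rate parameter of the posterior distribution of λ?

41

Total count: 60 + 56 + 57 + 84 + 30 + 82 + 63 + 161 = 593.
Total exposure: 4 + 3 + 3 + 4 + 3 + 7 + 3 + 7 = 34 seconds.
By Gamma–Poisson conjugacy, the posterior is Gamma(α + Σx, β + Σt) = Gamma(17 + 593, 7 + 34) = Gamma(610, 41).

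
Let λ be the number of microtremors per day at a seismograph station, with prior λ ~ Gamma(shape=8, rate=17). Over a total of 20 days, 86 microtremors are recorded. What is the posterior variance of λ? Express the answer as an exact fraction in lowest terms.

94/1369

Total count 86 over total exposure 20 days.
Gamma(α, β) with Poisson data over total exposure Σt gives posterior Gamma(α+Σx, β+Σt) = Gamma(94, 37).
Posterior variance = α'/β'² = 94/1369.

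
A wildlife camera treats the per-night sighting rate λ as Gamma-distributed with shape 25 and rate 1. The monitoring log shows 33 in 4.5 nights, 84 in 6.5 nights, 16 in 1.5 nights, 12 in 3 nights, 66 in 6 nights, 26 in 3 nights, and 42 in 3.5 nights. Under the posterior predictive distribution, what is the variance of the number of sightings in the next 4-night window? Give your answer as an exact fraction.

Total count: 33 + 84 + 16 + 12 + 66 + 26 + 42 = 279.
Total exposure: 4.5 + 6.5 + 1.5 + 3 + 6 + 3 + 3.5 = 28 nights.
By Gamma–Poisson conjugacy, the posterior is Gamma(α + Σx, β + Σt) = Gamma(25 + 279, 1 + 28) = Gamma(304, 29).
The posterior predictive for a window of length T is Negative Binomial with variance T·α'·(β'+T)/β'² = 4·304·33/841 = 40128/841.

40128/841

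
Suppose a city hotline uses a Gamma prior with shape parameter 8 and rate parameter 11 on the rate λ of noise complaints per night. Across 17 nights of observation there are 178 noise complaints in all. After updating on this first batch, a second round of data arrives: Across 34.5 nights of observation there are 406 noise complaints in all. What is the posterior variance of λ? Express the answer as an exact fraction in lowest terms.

2368/15625

Total count 178 over total exposure 17 nights.
After the first batch: Gamma(8 + 178, 11 + 17) = Gamma(186, 28).
Total count 406 over total exposure 34.5 nights.
After the second batch: Gamma(186 + 406, 28 + 34.5) = Gamma(592, 125/2).
Posterior variance = α'/β'² = 592/(15625/4) = 2368/15625.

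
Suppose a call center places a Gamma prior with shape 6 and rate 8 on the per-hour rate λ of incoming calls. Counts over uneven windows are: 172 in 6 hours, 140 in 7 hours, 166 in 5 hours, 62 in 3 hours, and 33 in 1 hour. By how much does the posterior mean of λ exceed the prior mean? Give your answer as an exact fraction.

371/20

Total count: 172 + 140 + 166 + 62 + 33 = 573.
Total exposure: 6 + 7 + 5 + 3 + 1 = 22 hours.
Posterior: α' = 6 + 573 = 579, β' = 8 + 22 = 30.
Posterior mean = 579/30 = 193/10; prior mean = 6/8 = 3/4. Difference = 193/10 − 3/4 = 371/20.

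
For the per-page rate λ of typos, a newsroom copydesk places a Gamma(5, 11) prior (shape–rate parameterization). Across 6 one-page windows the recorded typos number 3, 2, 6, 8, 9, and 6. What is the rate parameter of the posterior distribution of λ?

Total count: 3 + 2 + 6 + 8 + 9 + 6 = 34.
Total exposure: 6 pages.
Gamma(α, β) with Poisson data over total exposure Σt gives posterior Gamma(α+Σx, β+Σt) = Gamma(39, 17).

17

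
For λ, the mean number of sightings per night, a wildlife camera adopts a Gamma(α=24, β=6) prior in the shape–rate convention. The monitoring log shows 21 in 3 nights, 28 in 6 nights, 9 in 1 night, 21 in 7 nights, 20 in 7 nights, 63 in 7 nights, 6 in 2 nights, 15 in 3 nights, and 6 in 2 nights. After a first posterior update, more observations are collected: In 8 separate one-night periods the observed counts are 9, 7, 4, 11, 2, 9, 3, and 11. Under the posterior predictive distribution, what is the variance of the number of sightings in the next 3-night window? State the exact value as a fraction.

44385/2704

Total count: 21 + 28 + 9 + 21 + 20 + 63 + 6 + 15 + 6 = 189.
Total exposure: 3 + 6 + 1 + 7 + 7 + 7 + 2 + 3 + 2 = 38 nights.
After the first batch: Gamma(24 + 189, 6 + 38) = Gamma(213, 44).
Total count: 9 + 7 + 4 + 11 + 2 + 9 + 3 + 11 = 56.
Total exposure: 8 nights.
After the second batch: Gamma(213 + 56, 44 + 8) = Gamma(269, 52).
The posterior predictive for a window of length T is Negative Binomial with variance T·α'·(β'+T)/β'² = 3·269·55/2704 = 44385/2704.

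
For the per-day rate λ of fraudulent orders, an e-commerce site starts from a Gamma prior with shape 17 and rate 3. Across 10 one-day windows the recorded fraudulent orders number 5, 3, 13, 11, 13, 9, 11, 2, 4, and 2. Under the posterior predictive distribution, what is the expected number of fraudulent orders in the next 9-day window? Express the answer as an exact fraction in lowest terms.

810/13

Total count: 5 + 3 + 13 + 11 + 13 + 9 + 11 + 2 + 4 + 2 = 73.
Total exposure: 10 days.
Gamma(α, β) with Poisson data over total exposure Σt gives posterior Gamma(α+Σx, β+Σt) = Gamma(90, 13).
Predictive mean over a 9-day window = T·E[λ|data] = 9·90/13 = 810/13.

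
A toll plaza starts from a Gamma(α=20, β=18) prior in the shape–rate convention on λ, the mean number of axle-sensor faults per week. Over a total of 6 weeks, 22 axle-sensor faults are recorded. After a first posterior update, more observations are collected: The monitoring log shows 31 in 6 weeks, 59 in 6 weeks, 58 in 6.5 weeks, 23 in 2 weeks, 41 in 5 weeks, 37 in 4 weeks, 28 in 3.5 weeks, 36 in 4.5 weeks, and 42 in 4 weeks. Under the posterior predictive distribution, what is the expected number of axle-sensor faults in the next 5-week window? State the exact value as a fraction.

Total count 22 over total exposure 6 weeks.
After the first batch: Gamma(20 + 22, 18 + 6) = Gamma(42, 24).
Total count: 31 + 59 + 58 + 23 + 41 + 37 + 28 + 36 + 42 = 355.
Total exposure: 6 + 6 + 6.5 + 2 + 5 + 4 + 3.5 + 4.5 + 4 = 41.5 weeks.
After the second batch: Gamma(42 + 355, 24 + 41.5) = Gamma(397, 131/2).
Predictive mean over a 5-week window = T·E[λ|data] = 5·397/(131/2) = 3970/131.

3970/131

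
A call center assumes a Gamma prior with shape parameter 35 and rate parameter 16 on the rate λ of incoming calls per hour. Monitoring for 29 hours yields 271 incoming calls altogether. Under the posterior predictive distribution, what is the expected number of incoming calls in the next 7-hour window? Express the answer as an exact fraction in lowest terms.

Total count 271 over total exposure 29 hours.
The Gamma prior is conjugate for the Poisson rate, so λ | data ~ Gamma(35+271, 16+29) = Gamma(306, 45).
Predictive mean over a 7-hour window = T·E[λ|data] = 7·306/45 = 238/5.

238/5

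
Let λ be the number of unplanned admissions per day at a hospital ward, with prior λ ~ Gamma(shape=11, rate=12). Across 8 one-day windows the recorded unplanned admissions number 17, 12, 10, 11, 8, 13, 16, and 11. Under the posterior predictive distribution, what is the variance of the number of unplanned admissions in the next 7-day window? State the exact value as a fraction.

Total count: 17 + 12 + 10 + 11 + 8 + 13 + 16 + 11 = 98.
Total exposure: 8 days.
Posterior: α' = 11 + 98 = 109, β' = 12 + 8 = 20.
The posterior predictive for a window of length T is Negative Binomial with variance T·α'·(β'+T)/β'² = 7·109·27/400 = 20601/400.

20601/400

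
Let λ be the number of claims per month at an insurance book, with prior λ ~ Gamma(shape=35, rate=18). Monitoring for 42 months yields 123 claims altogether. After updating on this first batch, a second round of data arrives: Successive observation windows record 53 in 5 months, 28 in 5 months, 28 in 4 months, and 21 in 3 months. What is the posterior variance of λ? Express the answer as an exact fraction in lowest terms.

288/5929

Total count 123 over total exposure 42 months.
After the first batch: Gamma(35 + 123, 18 + 42) = Gamma(158, 60).
Total count: 53 + 28 + 28 + 21 = 130.
Total exposure: 5 + 5 + 4 + 3 = 17 months.
After the second batch: Gamma(158 + 130, 60 + 17) = Gamma(288, 77).
Posterior variance = α'/β'² = 288/5929.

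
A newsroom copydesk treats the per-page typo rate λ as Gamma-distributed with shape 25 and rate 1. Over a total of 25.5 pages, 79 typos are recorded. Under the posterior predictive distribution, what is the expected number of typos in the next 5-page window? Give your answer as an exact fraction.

1040/53

Total count 79 over total exposure 25.5 pages.
Gamma(α, β) with Poisson data over total exposure Σt gives posterior Gamma(α+Σx, β+Σt) = Gamma(104, 53/2).
Predictive mean over a 5-page window = T·E[λ|data] = 5·104/(53/2) = 1040/53.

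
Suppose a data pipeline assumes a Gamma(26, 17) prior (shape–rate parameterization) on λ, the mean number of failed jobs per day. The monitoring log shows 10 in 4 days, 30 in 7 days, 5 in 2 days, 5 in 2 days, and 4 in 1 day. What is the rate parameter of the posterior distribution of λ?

33

Total count: 10 + 30 + 5 + 5 + 4 = 54.
Total exposure: 4 + 7 + 2 + 2 + 1 = 16 days.
Gamma(α, β) with Poisson data over total exposure Σt gives posterior Gamma(α+Σx, β+Σt) = Gamma(80, 33).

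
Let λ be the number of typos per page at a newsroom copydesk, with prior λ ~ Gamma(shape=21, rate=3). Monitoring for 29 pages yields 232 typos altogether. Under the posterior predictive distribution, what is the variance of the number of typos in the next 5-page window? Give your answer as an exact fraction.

46805/1024

Total count 232 over total exposure 29 pages.
Posterior: α' = 21 + 232 = 253, β' = 3 + 29 = 32.
The posterior predictive for a window of length T is Negative Binomial with variance T·α'·(β'+T)/β'² = 5·253·37/1024 = 46805/1024.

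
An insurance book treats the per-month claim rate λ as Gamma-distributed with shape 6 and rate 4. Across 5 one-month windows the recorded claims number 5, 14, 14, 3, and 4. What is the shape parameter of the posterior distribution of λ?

Total count: 5 + 14 + 14 + 3 + 4 = 40.
Total exposure: 5 months.
The Gamma prior is conjugate for the Poisson rate, so λ | data ~ Gamma(6+40, 4+5) = Gamma(46, 9).

46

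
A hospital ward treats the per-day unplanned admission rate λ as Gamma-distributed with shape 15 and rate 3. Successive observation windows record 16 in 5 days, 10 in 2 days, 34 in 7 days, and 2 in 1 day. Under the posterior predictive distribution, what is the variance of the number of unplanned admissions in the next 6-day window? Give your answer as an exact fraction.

Total count: 16 + 10 + 34 + 2 = 62.
Total exposure: 5 + 2 + 7 + 1 = 15 days.
By Gamma–Poisson conjugacy, the posterior is Gamma(α + Σx, β + Σt) = Gamma(15 + 62, 3 + 15) = Gamma(77, 18).
The posterior predictive for a window of length T is Negative Binomial with variance T·α'·(β'+T)/β'² = 6·77·24/324 = 308/9.

308/9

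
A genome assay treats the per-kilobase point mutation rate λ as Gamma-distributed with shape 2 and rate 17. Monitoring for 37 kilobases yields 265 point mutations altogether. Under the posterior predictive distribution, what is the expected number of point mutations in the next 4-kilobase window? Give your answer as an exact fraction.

Total count 265 over total exposure 37 kilobases.
Conjugate update: add total count to the shape and total exposure to the rate, giving Gamma(267, 54).
Predictive mean over a 4-kilobase window = T·E[λ|data] = 4·267/54 = 178/9.

178/9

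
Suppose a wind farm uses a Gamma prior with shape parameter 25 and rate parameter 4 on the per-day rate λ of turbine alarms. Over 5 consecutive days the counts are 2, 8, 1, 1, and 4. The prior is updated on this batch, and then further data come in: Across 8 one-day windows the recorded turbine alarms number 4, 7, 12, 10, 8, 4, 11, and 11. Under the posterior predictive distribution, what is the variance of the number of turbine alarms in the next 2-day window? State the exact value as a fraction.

4104/289

Total count: 2 + 8 + 1 + 1 + 4 = 16.
Total exposure: 5 days.
After the first batch: Gamma(25 + 16, 4 + 5) = Gamma(41, 9).
Total count: 4 + 7 + 12 + 10 + 8 + 4 + 11 + 11 = 67.
Total exposure: 8 days.
After the second batch: Gamma(41 + 67, 9 + 8) = Gamma(108, 17).
The posterior predictive for a window of length T is Negative Binomial with variance T·α'·(β'+T)/β'² = 2·108·19/289 = 4104/289.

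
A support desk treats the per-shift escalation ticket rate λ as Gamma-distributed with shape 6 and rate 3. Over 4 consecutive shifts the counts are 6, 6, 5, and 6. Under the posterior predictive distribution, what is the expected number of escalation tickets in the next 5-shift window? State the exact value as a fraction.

Total count: 6 + 6 + 5 + 6 = 23.
Total exposure: 4 shifts.
The Gamma prior is conjugate for the Poisson rate, so λ | data ~ Gamma(6+23, 3+4) = Gamma(29, 7).
Predictive mean over a 5-shift window = T·E[λ|data] = 5·29/7 = 145/7.

145/7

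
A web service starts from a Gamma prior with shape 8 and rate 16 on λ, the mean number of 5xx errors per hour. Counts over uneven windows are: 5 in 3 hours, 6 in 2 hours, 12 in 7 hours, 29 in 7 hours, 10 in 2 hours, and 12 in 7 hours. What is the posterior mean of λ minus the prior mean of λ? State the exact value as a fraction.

15/11

Total count: 5 + 6 + 12 + 29 + 10 + 12 = 74.
Total exposure: 3 + 2 + 7 + 7 + 2 + 7 = 28 hours.
Conjugate update: add total count to the shape and total exposure to the rate, giving Gamma(82, 44).
Posterior mean = 82/44 = 41/22; prior mean = 8/16 = 1/2. Difference = 41/22 − 1/2 = 15/11.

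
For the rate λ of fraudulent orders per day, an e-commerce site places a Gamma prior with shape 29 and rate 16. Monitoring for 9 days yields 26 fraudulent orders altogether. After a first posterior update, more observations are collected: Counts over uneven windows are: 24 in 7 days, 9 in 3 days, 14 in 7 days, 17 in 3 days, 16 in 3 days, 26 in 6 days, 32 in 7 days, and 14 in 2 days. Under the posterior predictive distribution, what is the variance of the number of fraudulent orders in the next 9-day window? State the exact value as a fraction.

1656/49

Total count 26 over total exposure 9 days.
After the first batch: Gamma(29 + 26, 16 + 9) = Gamma(55, 25).
Total count: 24 + 9 + 14 + 17 + 16 + 26 + 32 + 14 = 152.
Total exposure: 7 + 3 + 7 + 3 + 3 + 6 + 7 + 2 = 38 days.
After the second batch: Gamma(55 + 152, 25 + 38) = Gamma(207, 63).
The posterior predictive for a window of length T is Negative Binomial with variance T·α'·(β'+T)/β'² = 9·207·72/3969 = 1656/49.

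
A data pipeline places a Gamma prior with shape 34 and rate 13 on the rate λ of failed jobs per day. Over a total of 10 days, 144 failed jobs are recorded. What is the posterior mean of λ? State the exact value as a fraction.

178/23

Total count 144 over total exposure 10 days.
The Gamma prior is conjugate for the Poisson rate, so λ | data ~ Gamma(34+144, 13+10) = Gamma(178, 23).
Posterior mean = α'/β' = 178/23.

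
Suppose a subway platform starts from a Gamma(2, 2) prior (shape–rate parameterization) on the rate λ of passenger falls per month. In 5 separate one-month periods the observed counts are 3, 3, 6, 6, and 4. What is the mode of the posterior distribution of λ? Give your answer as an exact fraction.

Total count: 3 + 3 + 6 + 6 + 4 = 22.
Total exposure: 5 months.
Gamma(α, β) with Poisson data over total exposure Σt gives posterior Gamma(α+Σx, β+Σt) = Gamma(24, 7).
Posterior mode = (α'−1)/β' = 23/7.

23/7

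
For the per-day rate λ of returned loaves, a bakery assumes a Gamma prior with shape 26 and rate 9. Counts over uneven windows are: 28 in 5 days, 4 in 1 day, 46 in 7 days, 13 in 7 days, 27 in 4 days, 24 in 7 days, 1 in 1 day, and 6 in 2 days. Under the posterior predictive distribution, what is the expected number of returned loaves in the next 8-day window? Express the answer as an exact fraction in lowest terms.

1400/43

Total count: 28 + 4 + 46 + 13 + 27 + 24 + 1 + 6 = 149.
Total exposure: 5 + 1 + 7 + 7 + 4 + 7 + 1 + 2 = 34 days.
Posterior: α' = 26 + 149 = 175, β' = 9 + 34 = 43.
Predictive mean over an 8-day window = T·E[λ|data] = 8·175/43 = 1400/43.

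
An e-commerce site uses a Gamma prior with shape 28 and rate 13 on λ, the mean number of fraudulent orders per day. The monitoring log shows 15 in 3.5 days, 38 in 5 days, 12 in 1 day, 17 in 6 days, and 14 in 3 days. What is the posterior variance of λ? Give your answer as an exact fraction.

Total count: 15 + 38 + 12 + 17 + 14 = 96.
Total exposure: 3.5 + 5 + 1 + 6 + 3 = 18.5 days.
By Gamma–Poisson conjugacy, the posterior is Gamma(α + Σx, β + Σt) = Gamma(28 + 96, 13 + 18.5) = Gamma(124, 63/2).
Posterior variance = α'/β'² = 124/(3969/4) = 496/3969.

496/3969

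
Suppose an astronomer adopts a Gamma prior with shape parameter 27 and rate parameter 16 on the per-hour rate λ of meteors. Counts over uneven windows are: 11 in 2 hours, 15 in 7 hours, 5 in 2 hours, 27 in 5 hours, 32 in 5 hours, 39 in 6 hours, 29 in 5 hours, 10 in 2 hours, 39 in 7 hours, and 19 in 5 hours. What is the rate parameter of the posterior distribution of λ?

Total count: 11 + 15 + 5 + 27 + 32 + 39 + 29 + 10 + 39 + 19 = 226.
Total exposure: 2 + 7 + 2 + 5 + 5 + 6 + 5 + 2 + 7 + 5 = 46 hours.
Gamma(α, β) with Poisson data over total exposure Σt gives posterior Gamma(α+Σx, β+Σt) = Gamma(253, 62).

62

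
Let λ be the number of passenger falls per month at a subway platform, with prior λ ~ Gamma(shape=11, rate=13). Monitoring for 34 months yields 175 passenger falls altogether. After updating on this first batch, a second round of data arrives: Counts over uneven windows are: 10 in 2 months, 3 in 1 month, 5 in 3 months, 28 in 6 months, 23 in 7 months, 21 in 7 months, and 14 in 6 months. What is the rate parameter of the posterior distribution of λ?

79

Total count 175 over total exposure 34 months.
After the first batch: Gamma(11 + 175, 13 + 34) = Gamma(186, 47).
Total count: 10 + 3 + 5 + 28 + 23 + 21 + 14 = 104.
Total exposure: 2 + 1 + 3 + 6 + 7 + 7 + 6 = 32 months.
After the second batch: Gamma(186 + 104, 47 + 32) = Gamma(290, 79).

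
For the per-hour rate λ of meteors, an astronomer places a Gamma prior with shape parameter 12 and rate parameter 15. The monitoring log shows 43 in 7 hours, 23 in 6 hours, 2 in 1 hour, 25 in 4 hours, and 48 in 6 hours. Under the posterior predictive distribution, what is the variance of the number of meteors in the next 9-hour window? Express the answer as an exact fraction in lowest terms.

7344/169

Total count: 43 + 23 + 2 + 25 + 48 = 141.
Total exposure: 7 + 6 + 1 + 4 + 6 = 24 hours.
Conjugate update: add total count to the shape and total exposure to the rate, giving Gamma(153, 39).
The posterior predictive for a window of length T is Negative Binomial with variance T·α'·(β'+T)/β'² = 9·153·48/1521 = 7344/169.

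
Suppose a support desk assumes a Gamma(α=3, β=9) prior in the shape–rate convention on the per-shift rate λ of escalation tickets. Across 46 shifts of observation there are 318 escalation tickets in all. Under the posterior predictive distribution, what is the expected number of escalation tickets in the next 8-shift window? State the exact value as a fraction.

Total count 318 over total exposure 46 shifts.
Posterior: α' = 3 + 318 = 321, β' = 9 + 46 = 55.
Predictive mean over an 8-shift window = T·E[λ|data] = 8·321/55 = 2568/55.

2568/55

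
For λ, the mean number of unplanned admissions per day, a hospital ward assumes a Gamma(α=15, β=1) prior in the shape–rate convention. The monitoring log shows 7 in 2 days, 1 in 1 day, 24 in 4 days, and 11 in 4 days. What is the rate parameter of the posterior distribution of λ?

12

Total count: 7 + 1 + 24 + 11 = 43.
Total exposure: 2 + 1 + 4 + 4 = 11 days.
The Gamma prior is conjugate for the Poisson rate, so λ | data ~ Gamma(15+43, 1+11) = Gamma(58, 12).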